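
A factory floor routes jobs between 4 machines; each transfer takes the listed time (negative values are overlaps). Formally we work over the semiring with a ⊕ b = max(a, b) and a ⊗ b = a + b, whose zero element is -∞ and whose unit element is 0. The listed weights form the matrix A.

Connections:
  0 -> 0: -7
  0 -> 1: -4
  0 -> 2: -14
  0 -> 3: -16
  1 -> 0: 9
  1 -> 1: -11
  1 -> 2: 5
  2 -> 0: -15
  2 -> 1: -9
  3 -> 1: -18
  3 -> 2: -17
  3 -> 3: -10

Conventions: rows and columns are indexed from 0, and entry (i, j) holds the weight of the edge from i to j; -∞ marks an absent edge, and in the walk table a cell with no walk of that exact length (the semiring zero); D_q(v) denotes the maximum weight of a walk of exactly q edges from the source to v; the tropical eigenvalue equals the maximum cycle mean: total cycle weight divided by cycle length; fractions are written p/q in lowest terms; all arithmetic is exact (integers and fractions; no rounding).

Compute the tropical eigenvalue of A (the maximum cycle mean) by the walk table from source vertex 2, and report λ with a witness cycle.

q=0: [-∞, -∞, 0, -∞]
q=1: [-15, -9, -∞, -∞]
q=2: [0, -19, -4, -31]
q=3: [-7, -4, -14, -16]
q=4: [5, -11, 1, -23]
Optimal cycle mean attained by: cycle 0->1->0, total (-4) + 9, length 2.
Answer: λ = 5/2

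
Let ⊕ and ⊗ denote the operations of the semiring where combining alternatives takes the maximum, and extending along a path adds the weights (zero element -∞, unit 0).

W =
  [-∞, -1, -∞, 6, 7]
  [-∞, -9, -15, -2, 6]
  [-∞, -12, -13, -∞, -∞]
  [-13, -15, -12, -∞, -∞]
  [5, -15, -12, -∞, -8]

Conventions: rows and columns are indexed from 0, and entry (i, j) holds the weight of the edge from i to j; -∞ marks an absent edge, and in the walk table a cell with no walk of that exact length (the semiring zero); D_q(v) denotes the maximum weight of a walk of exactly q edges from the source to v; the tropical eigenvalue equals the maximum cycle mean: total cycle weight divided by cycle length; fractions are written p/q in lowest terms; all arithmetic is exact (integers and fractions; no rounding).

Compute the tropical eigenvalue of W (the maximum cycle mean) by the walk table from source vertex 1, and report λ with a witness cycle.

q=0: [-∞, 0, -∞, -∞, -∞]
q=1: [-∞, -9, -15, -2, 6]
q=2: [11, -9, -6, -11, -2]
q=3: [3, 10, -14, 17, 18]
q=4: [23, 3, 6, 9, 16]
q=5: [21, 22, 4, 29, 30]
Optimal cycle mean attained by: cycle 0->4->0, total 7 + 5, length 2.
Answer: λ = 6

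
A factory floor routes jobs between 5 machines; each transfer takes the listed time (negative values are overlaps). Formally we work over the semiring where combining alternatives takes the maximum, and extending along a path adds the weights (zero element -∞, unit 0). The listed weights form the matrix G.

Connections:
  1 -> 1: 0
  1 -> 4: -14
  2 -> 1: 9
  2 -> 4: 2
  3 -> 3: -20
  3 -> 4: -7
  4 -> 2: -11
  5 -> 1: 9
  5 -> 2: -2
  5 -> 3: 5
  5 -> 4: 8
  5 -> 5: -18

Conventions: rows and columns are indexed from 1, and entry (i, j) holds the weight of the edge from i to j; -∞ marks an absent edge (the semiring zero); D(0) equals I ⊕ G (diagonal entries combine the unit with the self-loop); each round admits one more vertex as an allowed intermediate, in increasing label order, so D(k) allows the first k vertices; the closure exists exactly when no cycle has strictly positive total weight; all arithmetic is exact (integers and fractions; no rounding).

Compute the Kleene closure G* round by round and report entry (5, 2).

D(0):
  [0, -∞, -∞, -14, -∞]
  [9, 0, -∞, 2, -∞]
  [-∞, -∞, 0, -7, -∞]
  [-∞, -11, -∞, 0, -∞]
  [9, -2, 5, 8, 0]
D(1):
  [0, -∞, -∞, -14, -∞]
  [9, 0, -∞, 2, -∞]
  [-∞, -∞, 0, -7, -∞]
  [-∞, -11, -∞, 0, -∞]
  [9, -2, 5, 8, 0]
D(2):
  [0, -∞, -∞, -14, -∞]
  [9, 0, -∞, 2, -∞]
  [-∞, -∞, 0, -7, -∞]
  [-2, -11, -∞, 0, -∞]
  [9, -2, 5, 8, 0]
D(3):
  [0, -∞, -∞, -14, -∞]
  [9, 0, -∞, 2, -∞]
  [-∞, -∞, 0, -7, -∞]
  [-2, -11, -∞, 0, -∞]
  [9, -2, 5, 8, 0]
D(4):
  [0, -25, -∞, -14, -∞]
  [9, 0, -∞, 2, -∞]
  [-9, -18, 0, -7, -∞]
  [-2, -11, -∞, 0, -∞]
  [9, -2, 5, 8, 0]
D(5):
  [0, -25, -∞, -14, -∞]
  [9, 0, -∞, 2, -∞]
  [-9, -18, 0, -7, -∞]
  [-2, -11, -∞, 0, -∞]
  [9, -2, 5, 8, 0]
Answer: G*[5][2] = -2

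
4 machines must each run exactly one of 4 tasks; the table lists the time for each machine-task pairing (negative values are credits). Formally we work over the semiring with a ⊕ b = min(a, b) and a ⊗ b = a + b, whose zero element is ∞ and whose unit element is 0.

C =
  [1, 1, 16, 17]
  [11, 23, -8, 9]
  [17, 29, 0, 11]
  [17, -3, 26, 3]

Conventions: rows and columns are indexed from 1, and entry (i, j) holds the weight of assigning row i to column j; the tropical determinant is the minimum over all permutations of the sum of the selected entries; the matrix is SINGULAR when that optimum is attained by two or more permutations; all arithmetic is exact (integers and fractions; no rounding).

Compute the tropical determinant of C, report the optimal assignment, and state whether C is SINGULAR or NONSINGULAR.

σ = (1, 2, 3, 4): 1 + 23 + 0 + 3 = 27
σ = (1, 2, 4, 3): 1 + 23 + 11 + 26 = 61
σ = (1, 3, 2, 4): 1 + (-8) + 29 + 3 = 25
σ = (1, 3, 4, 2): 1 + (-8) + 11 + (-3) = 1
σ = (1, 4, 2, 3): 1 + 9 + 29 + 26 = 65
σ = (1, 4, 3, 2): 1 + 9 + 0 + (-3) = 7
σ = (2, 1, 3, 4): 1 + 11 + 0 + 3 = 15
σ = (2, 1, 4, 3): 1 + 11 + 11 + 26 = 49
σ = (2, 3, 1, 4): 1 + (-8) + 17 + 3 = 13
σ = (2, 3, 4, 1): 1 + (-8) + 11 + 17 = 21
σ = (2, 4, 1, 3): 1 + 9 + 17 + 26 = 53
σ = (2, 4, 3, 1): 1 + 9 + 0 + 17 = 27
σ = (3, 1, 2, 4): 16 + 11 + 29 + 3 = 59
σ = (3, 1, 4, 2): 16 + 11 + 11 + (-3) = 35
σ = (3, 2, 1, 4): 16 + 23 + 17 + 3 = 59
σ = (3, 2, 4, 1): 16 + 23 + 11 + 17 = 67
σ = (3, 4, 1, 2): 16 + 9 + 17 + (-3) = 39
σ = (3, 4, 2, 1): 16 + 9 + 29 + 17 = 71
σ = (4, 1, 2, 3): 17 + 11 + 29 + 26 = 83
σ = (4, 1, 3, 2): 17 + 11 + 0 + (-3) = 25
σ = (4, 2, 1, 3): 17 + 23 + 17 + 26 = 83
σ = (4, 2, 3, 1): 17 + 23 + 0 + 17 = 57
σ = (4, 3, 1, 2): 17 + (-8) + 17 + (-3) = 23
σ = (4, 3, 2, 1): 17 + (-8) + 29 + 17 = 55
Optimal value attained by: σ = (1, 3, 4, 2).
Answer: det⊕(C) = 1; verdict: NONSINGULAR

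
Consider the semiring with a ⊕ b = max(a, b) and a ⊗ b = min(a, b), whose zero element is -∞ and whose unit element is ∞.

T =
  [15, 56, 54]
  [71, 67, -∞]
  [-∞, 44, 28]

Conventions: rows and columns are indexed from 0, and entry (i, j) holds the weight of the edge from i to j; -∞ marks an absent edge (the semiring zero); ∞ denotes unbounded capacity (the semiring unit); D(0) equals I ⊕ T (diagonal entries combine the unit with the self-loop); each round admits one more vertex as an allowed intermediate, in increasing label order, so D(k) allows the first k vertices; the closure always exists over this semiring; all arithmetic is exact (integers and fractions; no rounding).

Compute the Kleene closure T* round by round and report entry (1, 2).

D(0):
  [∞, 56, 54]
  [71, ∞, -∞]
  [-∞, 44, ∞]
D(1):
  [∞, 56, 54]
  [71, ∞, 54]
  [-∞, 44, ∞]
D(2):
  [∞, 56, 54]
  [71, ∞, 54]
  [44, 44, ∞]
D(3):
  [∞, 56, 54]
  [71, ∞, 54]
  [44, 44, ∞]
Answer: T*[1][2] = 54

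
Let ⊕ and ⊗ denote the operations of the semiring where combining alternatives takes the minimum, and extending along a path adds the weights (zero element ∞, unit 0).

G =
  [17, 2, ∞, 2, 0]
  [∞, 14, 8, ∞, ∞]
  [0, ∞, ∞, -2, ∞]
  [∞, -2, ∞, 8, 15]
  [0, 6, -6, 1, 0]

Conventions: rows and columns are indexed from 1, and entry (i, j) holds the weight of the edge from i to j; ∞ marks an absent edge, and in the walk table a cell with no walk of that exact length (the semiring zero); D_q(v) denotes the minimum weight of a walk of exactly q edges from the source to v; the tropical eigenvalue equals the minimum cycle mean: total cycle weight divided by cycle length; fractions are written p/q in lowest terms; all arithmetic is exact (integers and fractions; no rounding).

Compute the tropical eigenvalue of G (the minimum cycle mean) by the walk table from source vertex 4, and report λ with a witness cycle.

q=0: [∞, ∞, ∞, 0, ∞]
q=1: [∞, -2, ∞, 8, 15]
q=2: [15, 6, 6, 16, 15]
q=3: [6, 14, 9, 4, 15]
q=4: [9, 2, 9, 7, 6]
q=5: [6, 5, 0, 7, 6]
Optimal cycle mean attained by: cycle 1->5->3->1, total 0 + (-6) + 0, length 3.
Answer: λ = -2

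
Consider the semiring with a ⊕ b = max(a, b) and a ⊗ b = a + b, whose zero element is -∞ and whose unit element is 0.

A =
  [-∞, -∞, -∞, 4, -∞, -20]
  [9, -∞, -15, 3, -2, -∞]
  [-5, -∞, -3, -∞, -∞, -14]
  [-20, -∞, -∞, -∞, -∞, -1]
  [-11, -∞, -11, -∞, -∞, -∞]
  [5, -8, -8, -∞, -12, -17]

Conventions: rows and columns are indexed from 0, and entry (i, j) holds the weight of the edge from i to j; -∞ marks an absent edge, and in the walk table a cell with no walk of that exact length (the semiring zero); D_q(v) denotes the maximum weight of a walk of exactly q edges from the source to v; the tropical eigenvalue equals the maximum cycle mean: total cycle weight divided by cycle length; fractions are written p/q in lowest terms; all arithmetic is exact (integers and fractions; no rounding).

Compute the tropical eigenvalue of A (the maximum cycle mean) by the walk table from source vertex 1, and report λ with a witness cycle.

q=0: [-∞, 0, -∞, -∞, -∞, -∞]
q=1: [9, -∞, -15, 3, -2, -∞]
q=2: [-13, -∞, -13, 13, -∞, 2]
q=3: [7, -6, -6, -9, -10, 12]
q=4: [17, 4, 4, 11, 0, -5]
q=5: [13, -13, 1, 21, 2, 10]
q=6: [15, 2, 2, 17, -2, 20]
Optimal cycle mean attained by: cycle 0->3->5->0, total 4 + (-1) + 5, length 3.
Answer: λ = 8/3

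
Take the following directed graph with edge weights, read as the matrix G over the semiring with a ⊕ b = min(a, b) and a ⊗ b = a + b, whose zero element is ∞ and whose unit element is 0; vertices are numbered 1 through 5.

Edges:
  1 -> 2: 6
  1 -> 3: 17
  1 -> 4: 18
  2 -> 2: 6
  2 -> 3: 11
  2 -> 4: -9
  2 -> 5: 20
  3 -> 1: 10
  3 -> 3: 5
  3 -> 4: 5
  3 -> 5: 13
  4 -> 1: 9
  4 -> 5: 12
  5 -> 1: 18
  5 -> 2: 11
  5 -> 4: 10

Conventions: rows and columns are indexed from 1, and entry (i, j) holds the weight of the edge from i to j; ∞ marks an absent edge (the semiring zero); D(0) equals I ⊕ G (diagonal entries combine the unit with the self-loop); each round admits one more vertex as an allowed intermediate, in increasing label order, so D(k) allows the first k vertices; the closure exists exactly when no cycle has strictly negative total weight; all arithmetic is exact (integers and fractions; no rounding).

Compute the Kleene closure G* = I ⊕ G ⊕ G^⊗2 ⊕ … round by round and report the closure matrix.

D(0):
  [0, 6, 17, 18, ∞]
  [∞, 0, 11, -9, 20]
  [10, ∞, 0, 5, 13]
  [9, ∞, ∞, 0, 12]
  [18, 11, ∞, 10, 0]
D(1):
  [0, 6, 17, 18, ∞]
  [∞, 0, 11, -9, 20]
  [10, 16, 0, 5, 13]
  [9, 15, 26, 0, 12]
  [18, 11, 35, 10, 0]
D(2):
  [0, 6, 17, -3, 26]
  [∞, 0, 11, -9, 20]
  [10, 16, 0, 5, 13]
  [9, 15, 26, 0, 12]
  [18, 11, 22, 2, 0]
D(3):
  [0, 6, 17, -3, 26]
  [21, 0, 11, -9, 20]
  [10, 16, 0, 5, 13]
  [9, 15, 26, 0, 12]
  [18, 11, 22, 2, 0]
D(4):
  [0, 6, 17, -3, 9]
  [0, 0, 11, -9, 3]
  [10, 16, 0, 5, 13]
  [9, 15, 26, 0, 12]
  [11, 11, 22, 2, 0]
D(5):
  [0, 6, 17, -3, 9]
  [0, 0, 11, -9, 3]
  [10, 16, 0, 5, 13]
  [9, 15, 26, 0, 12]
  [11, 11, 22, 2, 0]
Answer: G* = [[0, 6, 17, -3, 9], [0, 0, 11, -9, 3], [10, 16, 0, 5, 13], [9, 15, 26, 0, 12], [11, 11, 22, 2, 0]]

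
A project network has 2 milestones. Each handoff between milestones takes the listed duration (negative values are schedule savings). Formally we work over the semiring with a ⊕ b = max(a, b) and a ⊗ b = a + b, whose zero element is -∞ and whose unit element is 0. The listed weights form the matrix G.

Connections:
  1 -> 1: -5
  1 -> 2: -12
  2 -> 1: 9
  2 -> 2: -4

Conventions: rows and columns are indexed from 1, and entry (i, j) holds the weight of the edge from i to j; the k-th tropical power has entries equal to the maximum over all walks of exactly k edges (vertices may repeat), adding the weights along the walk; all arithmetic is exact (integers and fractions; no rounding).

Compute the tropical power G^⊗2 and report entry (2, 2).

G^⊗2:
  [-3, -16]
  [5, -3]
Key observation: the optimum is the walk 2->1->2, with weight 9 + (-12) = -3.
Optimal value attained by: walk 2->1->2.
Answer: (G^⊗2)[2][2] = -3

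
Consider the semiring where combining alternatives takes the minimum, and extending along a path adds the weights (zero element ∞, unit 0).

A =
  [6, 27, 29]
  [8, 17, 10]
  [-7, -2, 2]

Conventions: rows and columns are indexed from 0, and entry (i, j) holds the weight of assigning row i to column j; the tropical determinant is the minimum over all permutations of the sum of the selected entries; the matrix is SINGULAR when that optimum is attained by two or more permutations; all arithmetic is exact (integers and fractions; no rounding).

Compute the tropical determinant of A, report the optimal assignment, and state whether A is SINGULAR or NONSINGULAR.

σ = (0, 1, 2): 6 + 17 + 2 = 25
σ = (0, 2, 1): 6 + 10 + (-2) = 14
σ = (1, 0, 2): 27 + 8 + 2 = 37
σ = (1, 2, 0): 27 + 10 + (-7) = 30
σ = (2, 0, 1): 29 + 8 + (-2) = 35
σ = (2, 1, 0): 29 + 17 + (-7) = 39
Optimal value attained by: σ = (0, 2, 1).
Answer: det⊕(A) = 14; verdict: NONSINGULAR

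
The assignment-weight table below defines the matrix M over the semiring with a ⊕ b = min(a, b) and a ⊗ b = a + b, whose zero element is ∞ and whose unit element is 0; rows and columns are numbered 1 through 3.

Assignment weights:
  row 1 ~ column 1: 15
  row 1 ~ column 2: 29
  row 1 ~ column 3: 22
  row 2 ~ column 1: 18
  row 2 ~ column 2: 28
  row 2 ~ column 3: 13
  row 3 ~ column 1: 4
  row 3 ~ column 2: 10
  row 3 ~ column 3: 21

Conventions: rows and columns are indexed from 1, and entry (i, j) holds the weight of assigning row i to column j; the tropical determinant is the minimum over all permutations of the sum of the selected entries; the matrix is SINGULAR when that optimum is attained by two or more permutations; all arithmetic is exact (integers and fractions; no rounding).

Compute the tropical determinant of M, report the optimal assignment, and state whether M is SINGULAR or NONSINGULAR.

σ = (1, 2, 3): 15 + 28 + 21 = 64
σ = (1, 3, 2): 15 + 13 + 10 = 38
σ = (2, 1, 3): 29 + 18 + 21 = 68
σ = (2, 3, 1): 29 + 13 + 4 = 46
σ = (3, 1, 2): 22 + 18 + 10 = 50
σ = (3, 2, 1): 22 + 28 + 4 = 54
Optimal value attained by: σ = (1, 3, 2).
Answer: det⊕(M) = 38; verdict: NONSINGULAR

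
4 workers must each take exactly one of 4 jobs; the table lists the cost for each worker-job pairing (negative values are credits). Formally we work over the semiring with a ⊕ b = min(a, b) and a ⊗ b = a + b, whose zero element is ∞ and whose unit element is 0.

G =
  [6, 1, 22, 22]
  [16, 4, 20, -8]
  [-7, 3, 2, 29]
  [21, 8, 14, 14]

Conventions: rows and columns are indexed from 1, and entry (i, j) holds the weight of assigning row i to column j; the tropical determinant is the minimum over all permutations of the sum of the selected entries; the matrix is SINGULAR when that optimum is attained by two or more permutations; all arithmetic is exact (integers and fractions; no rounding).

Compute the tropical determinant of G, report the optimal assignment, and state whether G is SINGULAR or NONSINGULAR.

σ = (1, 2, 3, 4): 6 + 4 + 2 + 14 = 26
σ = (1, 2, 4, 3): 6 + 4 + 29 + 14 = 53
σ = (1, 3, 2, 4): 6 + 20 + 3 + 14 = 43
σ = (1, 3, 4, 2): 6 + 20 + 29 + 8 = 63
σ = (1, 4, 2, 3): 6 + (-8) + 3 + 14 = 15
σ = (1, 4, 3, 2): 6 + (-8) + 2 + 8 = 8
σ = (2, 1, 3, 4): 1 + 16 + 2 + 14 = 33
σ = (2, 1, 4, 3): 1 + 16 + 29 + 14 = 60
σ = (2, 3, 1, 4): 1 + 20 + (-7) + 14 = 28
σ = (2, 3, 4, 1): 1 + 20 + 29 + 21 = 71
σ = (2, 4, 1, 3): 1 + (-8) + (-7) + 14 = 0
σ = (2, 4, 3, 1): 1 + (-8) + 2 + 21 = 16
σ = (3, 1, 2, 4): 22 + 16 + 3 + 14 = 55
σ = (3, 1, 4, 2): 22 + 16 + 29 + 8 = 75
σ = (3, 2, 1, 4): 22 + 4 + (-7) + 14 = 33
σ = (3, 2, 4, 1): 22 + 4 + 29 + 21 = 76
σ = (3, 4, 1, 2): 22 + (-8) + (-7) + 8 = 15
σ = (3, 4, 2, 1): 22 + (-8) + 3 + 21 = 38
σ = (4, 1, 2, 3): 22 + 16 + 3 + 14 = 55
σ = (4, 1, 3, 2): 22 + 16 + 2 + 8 = 48
σ = (4, 2, 1, 3): 22 + 4 + (-7) + 14 = 33
σ = (4, 2, 3, 1): 22 + 4 + 2 + 21 = 49
σ = (4, 3, 1, 2): 22 + 20 + (-7) + 8 = 43
σ = (4, 3, 2, 1): 22 + 20 + 3 + 21 = 66
Optimal value attained by: σ = (2, 4, 1, 3).
Answer: det⊕(G) = 0; verdict: NONSINGULAR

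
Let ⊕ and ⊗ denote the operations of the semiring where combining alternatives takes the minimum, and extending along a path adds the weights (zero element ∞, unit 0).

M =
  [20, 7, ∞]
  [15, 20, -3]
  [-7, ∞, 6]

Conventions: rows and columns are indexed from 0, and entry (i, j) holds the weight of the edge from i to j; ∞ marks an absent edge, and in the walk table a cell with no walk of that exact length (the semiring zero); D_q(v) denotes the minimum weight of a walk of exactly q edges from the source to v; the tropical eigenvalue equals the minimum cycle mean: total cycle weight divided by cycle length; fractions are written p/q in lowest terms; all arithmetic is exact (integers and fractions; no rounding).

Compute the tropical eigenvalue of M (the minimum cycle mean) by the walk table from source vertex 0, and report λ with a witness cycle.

q=0: [0, ∞, ∞]
q=1: [20, 7, ∞]
q=2: [22, 27, 4]
q=3: [-3, 29, 10]
Optimal cycle mean attained by: cycle 0->1->2->0, total 7 + (-3) + (-7), length 3.
Answer: λ = -1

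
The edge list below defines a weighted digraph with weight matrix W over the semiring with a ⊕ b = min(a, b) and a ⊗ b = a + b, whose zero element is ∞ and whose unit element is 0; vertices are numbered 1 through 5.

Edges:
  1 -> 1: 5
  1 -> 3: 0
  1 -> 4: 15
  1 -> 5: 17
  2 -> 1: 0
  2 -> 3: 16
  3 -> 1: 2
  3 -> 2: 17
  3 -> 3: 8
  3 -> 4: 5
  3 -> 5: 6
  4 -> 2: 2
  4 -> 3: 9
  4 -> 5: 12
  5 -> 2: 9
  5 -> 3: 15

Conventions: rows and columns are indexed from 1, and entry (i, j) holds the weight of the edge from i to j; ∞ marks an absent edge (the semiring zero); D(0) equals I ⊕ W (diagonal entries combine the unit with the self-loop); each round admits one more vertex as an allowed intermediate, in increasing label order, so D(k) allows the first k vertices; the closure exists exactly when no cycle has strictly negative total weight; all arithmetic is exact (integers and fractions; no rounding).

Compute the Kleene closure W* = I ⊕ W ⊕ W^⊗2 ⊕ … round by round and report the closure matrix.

D(0):
  [0, ∞, 0, 15, 17]
  [0, 0, 16, ∞, ∞]
  [2, 17, 0, 5, 6]
  [∞, 2, 9, 0, 12]
  [∞, 9, 15, ∞, 0]
D(1):
  [0, ∞, 0, 15, 17]
  [0, 0, 0, 15, 17]
  [2, 17, 0, 5, 6]
  [∞, 2, 9, 0, 12]
  [∞, 9, 15, ∞, 0]
D(2):
  [0, ∞, 0, 15, 17]
  [0, 0, 0, 15, 17]
  [2, 17, 0, 5, 6]
  [2, 2, 2, 0, 12]
  [9, 9, 9, 24, 0]
D(3):
  [0, 17, 0, 5, 6]
  [0, 0, 0, 5, 6]
  [2, 17, 0, 5, 6]
  [2, 2, 2, 0, 8]
  [9, 9, 9, 14, 0]
D(4):
  [0, 7, 0, 5, 6]
  [0, 0, 0, 5, 6]
  [2, 7, 0, 5, 6]
  [2, 2, 2, 0, 8]
  [9, 9, 9, 14, 0]
D(5):
  [0, 7, 0, 5, 6]
  [0, 0, 0, 5, 6]
  [2, 7, 0, 5, 6]
  [2, 2, 2, 0, 8]
  [9, 9, 9, 14, 0]
Answer: W* = [[0, 7, 0, 5, 6], [0, 0, 0, 5, 6], [2, 7, 0, 5, 6], [2, 2, 2, 0, 8], [9, 9, 9, 14, 0]]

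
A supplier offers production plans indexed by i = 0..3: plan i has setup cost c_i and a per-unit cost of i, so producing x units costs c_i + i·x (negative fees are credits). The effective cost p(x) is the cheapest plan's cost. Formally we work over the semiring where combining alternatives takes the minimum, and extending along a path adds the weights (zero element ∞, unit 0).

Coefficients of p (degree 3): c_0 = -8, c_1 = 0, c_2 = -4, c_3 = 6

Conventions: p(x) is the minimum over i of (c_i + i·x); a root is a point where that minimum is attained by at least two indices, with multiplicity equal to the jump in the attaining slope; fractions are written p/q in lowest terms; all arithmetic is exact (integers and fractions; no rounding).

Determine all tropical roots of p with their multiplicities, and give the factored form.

hull edge (i=0, c=-8) to (i=2, c=-4): slope 2, span 2
hull edge (i=2, c=-4) to (i=3, c=6): slope 10, span 1
Factored form: p(x) = 6 ⊗ (x ⊕ (-10)) ⊗ (x ⊕ (-2)) ⊗ (x ⊕ (-2))
Answer: roots = -10 (mult 1), -2 (mult 2)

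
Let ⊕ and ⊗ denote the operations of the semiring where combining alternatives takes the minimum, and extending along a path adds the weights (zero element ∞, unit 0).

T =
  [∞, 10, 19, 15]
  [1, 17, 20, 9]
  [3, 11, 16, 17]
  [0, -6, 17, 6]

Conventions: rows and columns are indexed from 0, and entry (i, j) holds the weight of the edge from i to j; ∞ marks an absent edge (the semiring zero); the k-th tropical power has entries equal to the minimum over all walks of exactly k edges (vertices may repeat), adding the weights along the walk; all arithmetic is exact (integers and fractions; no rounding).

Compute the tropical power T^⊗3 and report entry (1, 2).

T^⊗2:
  [11, 9, 30, 19]
  [9, 3, 20, 15]
  [12, 11, 22, 18]
  [-5, 0, 14, 3]
T^⊗3:
  [10, 13, 29, 18]
  [4, 9, 23, 12]
  [12, 12, 31, 20]
  [1, -3, 14, 9]
Key observation: the optimum is the walk 1->3->1->2, with weight 9 + (-6) + 20 = 23.
Optimal value attained by: walk 1->3->1->2.
Answer: (T^⊗3)[1][2] = 23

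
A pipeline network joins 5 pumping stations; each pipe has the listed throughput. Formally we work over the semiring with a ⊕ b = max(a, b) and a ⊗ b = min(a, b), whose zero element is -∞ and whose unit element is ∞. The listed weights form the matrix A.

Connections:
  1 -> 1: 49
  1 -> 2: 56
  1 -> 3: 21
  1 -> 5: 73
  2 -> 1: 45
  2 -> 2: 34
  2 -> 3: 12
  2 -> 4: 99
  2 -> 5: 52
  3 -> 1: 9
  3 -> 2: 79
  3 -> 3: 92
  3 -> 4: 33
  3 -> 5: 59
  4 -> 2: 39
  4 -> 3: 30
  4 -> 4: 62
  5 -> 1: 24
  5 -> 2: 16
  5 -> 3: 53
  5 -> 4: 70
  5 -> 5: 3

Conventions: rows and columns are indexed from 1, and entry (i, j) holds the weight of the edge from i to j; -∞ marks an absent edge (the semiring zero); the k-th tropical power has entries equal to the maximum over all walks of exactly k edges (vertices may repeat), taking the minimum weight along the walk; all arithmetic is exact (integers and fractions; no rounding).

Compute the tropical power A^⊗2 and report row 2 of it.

A^⊗2:
  [49, 49, 53, 70, 52]
  [45, 45, 52, 62, 45]
  [45, 79, 92, 79, 59]
  [39, 39, 30, 62, 39]
  [24, 53, 53, 62, 53]
Answer: row 2 of A^⊗2 = [45, 45, 52, 62, 45]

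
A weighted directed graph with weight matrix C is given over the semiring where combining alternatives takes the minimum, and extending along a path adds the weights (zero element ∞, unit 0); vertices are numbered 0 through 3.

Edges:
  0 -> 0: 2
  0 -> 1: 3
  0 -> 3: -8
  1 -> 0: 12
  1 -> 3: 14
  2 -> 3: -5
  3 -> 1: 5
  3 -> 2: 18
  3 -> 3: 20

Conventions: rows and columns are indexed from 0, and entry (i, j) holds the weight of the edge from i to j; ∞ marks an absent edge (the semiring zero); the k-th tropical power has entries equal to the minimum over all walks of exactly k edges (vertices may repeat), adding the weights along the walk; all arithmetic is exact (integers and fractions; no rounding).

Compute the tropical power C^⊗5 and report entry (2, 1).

C^⊗2:
  [4, -3, 10, -6]
  [14, 15, 32, 4]
  [∞, 0, 13, 15]
  [17, 25, 38, 13]
C^⊗3:
  [6, -1, 12, -4]
  [16, 9, 22, 6]
  [12, 20, 33, 8]
  [19, 18, 31, 9]
C^⊗4:
  [8, 1, 14, -2]
  [18, 11, 24, 8]
  [14, 13, 26, 4]
  [21, 14, 27, 11]
C^⊗5:
  [10, 3, 16, 0]
  [20, 13, 26, 10]
  [16, 9, 22, 6]
  [23, 16, 29, 13]
Key observation: the optimum is the walk 2->3->1->0->3->1, with weight (-5) + 5 + 12 + (-8) + 5 = 9.
Optimal value attained by: walk 2->3->1->0->3->1.
Answer: (C^⊗5)[2][1] = 9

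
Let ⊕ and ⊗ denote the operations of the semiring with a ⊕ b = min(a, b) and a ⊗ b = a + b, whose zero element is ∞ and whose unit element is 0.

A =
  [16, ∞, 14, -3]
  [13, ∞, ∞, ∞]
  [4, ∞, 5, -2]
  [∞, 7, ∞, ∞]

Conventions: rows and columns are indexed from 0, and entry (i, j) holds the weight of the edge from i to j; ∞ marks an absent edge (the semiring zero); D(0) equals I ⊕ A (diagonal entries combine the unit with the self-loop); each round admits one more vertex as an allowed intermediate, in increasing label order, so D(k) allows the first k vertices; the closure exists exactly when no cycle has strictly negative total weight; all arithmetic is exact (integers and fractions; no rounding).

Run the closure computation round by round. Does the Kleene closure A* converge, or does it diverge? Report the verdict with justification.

D(0):
  [0, ∞, 14, -3]
  [13, 0, ∞, ∞]
  [4, ∞, 0, -2]
  [∞, 7, ∞, 0]
D(1):
  [0, ∞, 14, -3]
  [13, 0, 27, 10]
  [4, ∞, 0, -2]
  [∞, 7, ∞, 0]
D(2):
  [0, ∞, 14, -3]
  [13, 0, 27, 10]
  [4, ∞, 0, -2]
  [20, 7, 34, 0]
D(3):
  [0, ∞, 14, -3]
  [13, 0, 27, 10]
  [4, ∞, 0, -2]
  [20, 7, 34, 0]
D(4):
  [0, 4, 14, -3]
  [13, 0, 27, 10]
  [4, 5, 0, -2]
  [20, 7, 34, 0]
Key observation: every diagonal entry stays at the unit through all rounds, so no improving cycle exists.
Answer: CONVERGES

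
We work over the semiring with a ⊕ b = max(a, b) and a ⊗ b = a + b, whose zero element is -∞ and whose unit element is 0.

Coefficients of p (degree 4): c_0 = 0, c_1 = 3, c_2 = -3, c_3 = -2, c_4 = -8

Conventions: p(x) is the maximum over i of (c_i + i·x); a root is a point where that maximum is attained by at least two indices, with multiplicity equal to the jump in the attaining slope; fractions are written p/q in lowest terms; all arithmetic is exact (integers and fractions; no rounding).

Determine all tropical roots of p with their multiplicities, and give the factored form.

hull edge (i=0, c=0) to (i=1, c=3): slope 3, span 1
hull edge (i=1, c=3) to (i=3, c=-2): slope -5/2, span 2
hull edge (i=3, c=-2) to (i=4, c=-8): slope -6, span 1
Factored form: p(x) = -8 ⊗ (x ⊕ (-3)) ⊗ (x ⊕ 5/2) ⊗ (x ⊕ 5/2) ⊗ (x ⊕ 6)
Answer: roots = -3 (mult 1), 5/2 (mult 2), 6 (mult 1)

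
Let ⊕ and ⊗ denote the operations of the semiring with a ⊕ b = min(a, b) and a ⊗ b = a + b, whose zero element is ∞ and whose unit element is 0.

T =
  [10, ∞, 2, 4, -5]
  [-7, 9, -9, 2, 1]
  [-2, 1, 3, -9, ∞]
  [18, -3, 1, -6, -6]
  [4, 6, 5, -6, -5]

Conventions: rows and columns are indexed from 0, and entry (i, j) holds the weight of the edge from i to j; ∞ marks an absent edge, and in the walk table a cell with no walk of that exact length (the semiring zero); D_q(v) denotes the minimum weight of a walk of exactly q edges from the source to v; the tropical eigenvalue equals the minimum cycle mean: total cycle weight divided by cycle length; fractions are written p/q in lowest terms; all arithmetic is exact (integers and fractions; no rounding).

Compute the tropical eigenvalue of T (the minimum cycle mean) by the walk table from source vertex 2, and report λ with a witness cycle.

q=0: [∞, ∞, 0, ∞, ∞]
q=1: [-2, 1, 3, -9, ∞]
q=2: [-6, -12, -8, -15, -15]
q=3: [-19, -18, -21, -21, -21]
q=4: [-25, -24, -27, -30, -27]
q=5: [-31, -33, -33, -36, -36]
Optimal cycle mean attained by: cycle 1->2->3->1, total (-9) + (-9) + (-3), length 3.
Answer: λ = -7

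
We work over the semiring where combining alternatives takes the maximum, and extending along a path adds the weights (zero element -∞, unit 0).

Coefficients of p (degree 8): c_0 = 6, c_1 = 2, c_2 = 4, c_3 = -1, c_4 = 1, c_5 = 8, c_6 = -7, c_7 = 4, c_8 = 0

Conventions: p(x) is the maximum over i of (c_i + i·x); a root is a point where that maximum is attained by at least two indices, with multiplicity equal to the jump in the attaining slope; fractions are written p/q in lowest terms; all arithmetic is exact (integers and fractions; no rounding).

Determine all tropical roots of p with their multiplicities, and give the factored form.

hull edge (i=0, c=6) to (i=5, c=8): slope 2/5, span 5
hull edge (i=5, c=8) to (i=7, c=4): slope -2, span 2
hull edge (i=7, c=4) to (i=8, c=0): slope -4, span 1
Factored form: p(x) = 0 ⊗ (x ⊕ (-2/5)) ⊗ (x ⊕ (-2/5)) ⊗ (x ⊕ (-2/5)) ⊗ (x ⊕ (-2/5)) ⊗ (x ⊕ (-2/5)) ⊗ (x ⊕ 2) ⊗ (x ⊕ 2) ⊗ (x ⊕ 4)
Answer: roots = -2/5 (mult 5), 2 (mult 2), 4 (mult 1)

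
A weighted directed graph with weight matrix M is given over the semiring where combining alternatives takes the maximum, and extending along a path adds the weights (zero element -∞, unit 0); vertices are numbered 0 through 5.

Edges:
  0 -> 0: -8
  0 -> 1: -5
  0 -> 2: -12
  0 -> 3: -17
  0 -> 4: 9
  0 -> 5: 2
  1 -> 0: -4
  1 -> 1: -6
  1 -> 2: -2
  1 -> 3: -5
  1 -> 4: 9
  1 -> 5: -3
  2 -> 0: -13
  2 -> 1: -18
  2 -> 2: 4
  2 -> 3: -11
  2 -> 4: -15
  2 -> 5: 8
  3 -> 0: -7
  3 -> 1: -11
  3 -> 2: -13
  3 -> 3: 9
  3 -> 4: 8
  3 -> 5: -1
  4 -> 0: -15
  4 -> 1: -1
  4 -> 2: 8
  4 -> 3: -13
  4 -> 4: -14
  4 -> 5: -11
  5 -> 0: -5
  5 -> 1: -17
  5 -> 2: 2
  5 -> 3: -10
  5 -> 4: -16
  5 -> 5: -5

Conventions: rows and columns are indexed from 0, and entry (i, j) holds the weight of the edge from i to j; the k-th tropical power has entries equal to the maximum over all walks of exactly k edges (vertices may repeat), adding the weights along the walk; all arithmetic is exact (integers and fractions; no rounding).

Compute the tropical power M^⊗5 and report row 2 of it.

M^⊗2:
  [-3, 8, 17, -4, 4, -2]
  [-6, 8, 17, 4, 5, 6]
  [3, -9, 10, -2, -3, 12]
  [2, 7, 16, 18, 17, 8]
  [-5, -7, 12, -3, 8, 16]
  [-10, -10, 6, -1, 4, 10]
M^⊗3:
  [4, 3, 21, 6, 17, 25]
  [4, 4, 21, 13, 17, 25]
  [7, -2, 14, 7, 12, 18]
  [11, 16, 25, 27, 26, 24]
  [11, 7, 18, 6, 5, 20]
  [5, 3, 12, 8, 7, 14]
M^⊗4:
  [20, 16, 27, 15, 14, 29]
  [20, 16, 27, 22, 21, 29]
  [13, 11, 20, 16, 16, 22]
  [20, 25, 34, 36, 35, 33]
  [15, 6, 22, 15, 20, 26]
  [9, 6, 16, 17, 16, 20]
M^⊗5:
  [24, 15, 31, 24, 29, 35]
  [24, 20, 31, 31, 30, 35]
  [17, 15, 24, 25, 24, 28]
  [29, 34, 43, 45, 44, 42]
  [21, 19, 28, 24, 24, 30]
  [15, 15, 24, 26, 25, 24]
Answer: row 2 of M^⊗5 = [17, 15, 24, 25, 24, 28]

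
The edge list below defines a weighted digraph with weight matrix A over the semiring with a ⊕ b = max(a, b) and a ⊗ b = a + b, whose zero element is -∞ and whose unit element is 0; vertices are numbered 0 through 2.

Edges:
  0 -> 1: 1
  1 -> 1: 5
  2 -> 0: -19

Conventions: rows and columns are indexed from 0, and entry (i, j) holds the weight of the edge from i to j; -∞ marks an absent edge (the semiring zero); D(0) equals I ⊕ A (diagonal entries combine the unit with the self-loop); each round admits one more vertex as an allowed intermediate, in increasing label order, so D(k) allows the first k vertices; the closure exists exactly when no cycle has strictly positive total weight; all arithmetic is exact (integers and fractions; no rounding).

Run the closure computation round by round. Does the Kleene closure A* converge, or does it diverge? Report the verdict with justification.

Detection: at round 0, diagonal entry (1, 1) turns strictly positive.
Key observation: the cycle 1->1 has total weight 5, which is strictly positive.
Answer: DIVERGES — positive cycle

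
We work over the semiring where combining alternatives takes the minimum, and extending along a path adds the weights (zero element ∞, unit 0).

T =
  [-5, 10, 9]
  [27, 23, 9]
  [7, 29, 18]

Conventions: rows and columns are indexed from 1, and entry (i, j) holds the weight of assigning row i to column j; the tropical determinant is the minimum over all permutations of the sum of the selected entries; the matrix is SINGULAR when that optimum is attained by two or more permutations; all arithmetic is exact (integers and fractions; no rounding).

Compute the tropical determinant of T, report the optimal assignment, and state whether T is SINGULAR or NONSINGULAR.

σ = (1, 2, 3): (-5) + 23 + 18 = 36
σ = (1, 3, 2): (-5) + 9 + 29 = 33
σ = (2, 1, 3): 10 + 27 + 18 = 55
σ = (2, 3, 1): 10 + 9 + 7 = 26
σ = (3, 1, 2): 9 + 27 + 29 = 65
σ = (3, 2, 1): 9 + 23 + 7 = 39
Optimal value attained by: σ = (2, 3, 1).
Answer: det⊕(T) = 26; verdict: NONSINGULAR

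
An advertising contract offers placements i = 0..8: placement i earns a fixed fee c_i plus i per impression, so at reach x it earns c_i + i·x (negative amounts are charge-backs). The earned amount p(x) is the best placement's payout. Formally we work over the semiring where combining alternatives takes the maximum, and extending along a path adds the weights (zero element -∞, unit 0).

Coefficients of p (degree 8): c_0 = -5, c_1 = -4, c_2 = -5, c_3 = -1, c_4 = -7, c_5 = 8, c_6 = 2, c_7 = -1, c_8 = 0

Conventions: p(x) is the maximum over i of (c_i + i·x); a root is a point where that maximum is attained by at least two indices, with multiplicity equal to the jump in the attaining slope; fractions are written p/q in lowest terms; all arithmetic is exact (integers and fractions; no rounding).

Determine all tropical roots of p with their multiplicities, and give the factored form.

hull edge (i=0, c=-5) to (i=5, c=8): slope 13/5, span 5
hull edge (i=5, c=8) to (i=8, c=0): slope -8/3, span 3
Factored form: p(x) = 0 ⊗ (x ⊕ (-13/5)) ⊗ (x ⊕ (-13/5)) ⊗ (x ⊕ (-13/5)) ⊗ (x ⊕ (-13/5)) ⊗ (x ⊕ (-13/5)) ⊗ (x ⊕ 8/3) ⊗ (x ⊕ 8/3) ⊗ (x ⊕ 8/3)
Answer: roots = -13/5 (mult 5), 8/3 (mult 3)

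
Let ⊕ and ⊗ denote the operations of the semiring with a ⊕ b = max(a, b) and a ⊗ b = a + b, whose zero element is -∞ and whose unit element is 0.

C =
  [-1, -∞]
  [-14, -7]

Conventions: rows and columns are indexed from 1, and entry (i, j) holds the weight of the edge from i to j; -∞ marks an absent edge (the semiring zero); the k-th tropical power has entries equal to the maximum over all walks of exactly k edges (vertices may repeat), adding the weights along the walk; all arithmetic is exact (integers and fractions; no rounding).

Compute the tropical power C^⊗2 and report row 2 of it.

C^⊗2:
  [-2, -∞]
  [-15, -14]
Answer: row 2 of C^⊗2 = [-15, -14]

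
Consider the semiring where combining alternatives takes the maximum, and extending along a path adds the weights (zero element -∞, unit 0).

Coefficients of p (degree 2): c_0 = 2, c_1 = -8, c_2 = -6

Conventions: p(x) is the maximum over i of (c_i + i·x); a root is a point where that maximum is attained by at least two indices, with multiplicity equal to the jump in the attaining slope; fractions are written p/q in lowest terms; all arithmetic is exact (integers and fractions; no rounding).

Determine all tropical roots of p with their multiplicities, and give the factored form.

hull edge (i=0, c=2) to (i=2, c=-6): slope -4, span 2
Factored form: p(x) = -6 ⊗ (x ⊕ 4) ⊗ (x ⊕ 4)
Answer: roots = 4 (mult 2)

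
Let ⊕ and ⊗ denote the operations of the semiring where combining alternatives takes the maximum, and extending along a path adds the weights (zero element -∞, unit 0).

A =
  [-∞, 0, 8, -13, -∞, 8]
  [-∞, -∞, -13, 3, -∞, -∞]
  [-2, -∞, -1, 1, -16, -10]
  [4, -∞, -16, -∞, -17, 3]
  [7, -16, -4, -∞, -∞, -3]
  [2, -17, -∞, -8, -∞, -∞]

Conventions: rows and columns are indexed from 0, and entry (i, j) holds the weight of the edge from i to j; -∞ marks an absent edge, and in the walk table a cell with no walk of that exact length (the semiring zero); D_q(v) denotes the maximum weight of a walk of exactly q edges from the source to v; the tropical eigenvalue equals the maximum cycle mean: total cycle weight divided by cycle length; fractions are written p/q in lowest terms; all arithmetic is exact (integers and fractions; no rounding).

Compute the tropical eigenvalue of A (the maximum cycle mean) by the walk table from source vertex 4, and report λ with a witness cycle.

q=0: [-∞, -∞, -∞, -∞, 0, -∞]
q=1: [7, -16, -4, -∞, -∞, -3]
q=2: [-1, 7, 15, -3, -20, 15]
q=3: [17, -1, 14, 16, -1, 7]
q=4: [20, 17, 25, 15, -1, 25]
q=5: [27, 20, 28, 26, 9, 28]
q=6: [30, 27, 35, 29, 12, 35]
Optimal cycle mean attained by: cycle 0->5->0, total 8 + 2, length 2.
Answer: λ = 5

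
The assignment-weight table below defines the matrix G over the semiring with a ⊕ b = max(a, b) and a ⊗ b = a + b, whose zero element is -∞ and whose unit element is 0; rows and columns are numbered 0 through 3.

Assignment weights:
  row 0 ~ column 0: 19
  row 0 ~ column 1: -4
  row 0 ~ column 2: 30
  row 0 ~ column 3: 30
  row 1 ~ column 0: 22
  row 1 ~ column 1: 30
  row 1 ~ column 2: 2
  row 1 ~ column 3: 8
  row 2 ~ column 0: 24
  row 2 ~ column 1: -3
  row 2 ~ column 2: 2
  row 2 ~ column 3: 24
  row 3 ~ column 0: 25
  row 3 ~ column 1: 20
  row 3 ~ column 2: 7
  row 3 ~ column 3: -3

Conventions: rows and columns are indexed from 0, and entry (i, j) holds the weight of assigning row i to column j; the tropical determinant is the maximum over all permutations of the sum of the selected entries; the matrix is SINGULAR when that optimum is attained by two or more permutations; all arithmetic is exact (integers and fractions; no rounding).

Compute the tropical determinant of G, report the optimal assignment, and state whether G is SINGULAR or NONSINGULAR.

σ = (0, 1, 2, 3): 19 + 30 + 2 + (-3) = 48
σ = (0, 1, 3, 2): 19 + 30 + 24 + 7 = 80
σ = (0, 2, 1, 3): 19 + 2 + (-3) + (-3) = 15
σ = (0, 2, 3, 1): 19 + 2 + 24 + 20 = 65
σ = (0, 3, 1, 2): 19 + 8 + (-3) + 7 = 31
σ = (0, 3, 2, 1): 19 + 8 + 2 + 20 = 49
σ = (1, 0, 2, 3): (-4) + 22 + 2 + (-3) = 17
σ = (1, 0, 3, 2): (-4) + 22 + 24 + 7 = 49
σ = (1, 2, 0, 3): (-4) + 2 + 24 + (-3) = 19
σ = (1, 2, 3, 0): (-4) + 2 + 24 + 25 = 47
σ = (1, 3, 0, 2): (-4) + 8 + 24 + 7 = 35
σ = (1, 3, 2, 0): (-4) + 8 + 2 + 25 = 31
σ = (2, 0, 1, 3): 30 + 22 + (-3) + (-3) = 46
σ = (2, 0, 3, 1): 30 + 22 + 24 + 20 = 96
σ = (2, 1, 0, 3): 30 + 30 + 24 + (-3) = 81
σ = (2, 1, 3, 0): 30 + 30 + 24 + 25 = 109
σ = (2, 3, 0, 1): 30 + 8 + 24 + 20 = 82
σ = (2, 3, 1, 0): 30 + 8 + (-3) + 25 = 60
σ = (3, 0, 1, 2): 30 + 22 + (-3) + 7 = 56
σ = (3, 0, 2, 1): 30 + 22 + 2 + 20 = 74
σ = (3, 1, 0, 2): 30 + 30 + 24 + 7 = 91
σ = (3, 1, 2, 0): 30 + 30 + 2 + 25 = 87
σ = (3, 2, 0, 1): 30 + 2 + 24 + 20 = 76
σ = (3, 2, 1, 0): 30 + 2 + (-3) + 25 = 54
Optimal value attained by: σ = (2, 1, 3, 0).
Answer: det⊕(G) = 109; verdict: NONSINGULAR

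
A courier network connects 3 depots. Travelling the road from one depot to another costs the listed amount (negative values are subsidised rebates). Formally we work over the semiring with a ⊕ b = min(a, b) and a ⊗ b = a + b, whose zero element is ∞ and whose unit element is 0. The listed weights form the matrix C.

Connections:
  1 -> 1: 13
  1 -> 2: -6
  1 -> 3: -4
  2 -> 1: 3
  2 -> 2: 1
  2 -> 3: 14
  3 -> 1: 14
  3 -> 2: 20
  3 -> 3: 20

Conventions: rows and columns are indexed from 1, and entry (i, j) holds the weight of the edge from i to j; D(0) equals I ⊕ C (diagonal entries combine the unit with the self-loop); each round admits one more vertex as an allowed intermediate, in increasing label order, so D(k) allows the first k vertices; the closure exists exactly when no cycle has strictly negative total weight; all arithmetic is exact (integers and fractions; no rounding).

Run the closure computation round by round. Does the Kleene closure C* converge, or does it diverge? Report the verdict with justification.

D(0):
  [0, -6, -4]
  [3, 0, 14]
  [14, 20, 0]
Detection: at round 1, diagonal entry (2, 2) turns strictly negative.
Key observation: the cycle 2->1->2 has total weight 3 + (-6), which is strictly negative.
Answer: DIVERGES — negative cycle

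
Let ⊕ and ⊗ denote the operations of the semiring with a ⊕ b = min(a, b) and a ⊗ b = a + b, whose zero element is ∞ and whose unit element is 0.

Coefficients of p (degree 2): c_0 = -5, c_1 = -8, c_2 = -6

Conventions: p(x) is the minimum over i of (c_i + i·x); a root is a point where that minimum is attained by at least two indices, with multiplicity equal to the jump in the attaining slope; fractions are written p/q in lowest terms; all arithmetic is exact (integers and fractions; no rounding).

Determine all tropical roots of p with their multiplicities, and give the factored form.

hull edge (i=0, c=-5) to (i=1, c=-8): slope -3, span 1
hull edge (i=1, c=-8) to (i=2, c=-6): slope 2, span 1
Factored form: p(x) = -6 ⊗ (x ⊕ (-2)) ⊗ (x ⊕ 3)
Answer: roots = -2 (mult 1), 3 (mult 1)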